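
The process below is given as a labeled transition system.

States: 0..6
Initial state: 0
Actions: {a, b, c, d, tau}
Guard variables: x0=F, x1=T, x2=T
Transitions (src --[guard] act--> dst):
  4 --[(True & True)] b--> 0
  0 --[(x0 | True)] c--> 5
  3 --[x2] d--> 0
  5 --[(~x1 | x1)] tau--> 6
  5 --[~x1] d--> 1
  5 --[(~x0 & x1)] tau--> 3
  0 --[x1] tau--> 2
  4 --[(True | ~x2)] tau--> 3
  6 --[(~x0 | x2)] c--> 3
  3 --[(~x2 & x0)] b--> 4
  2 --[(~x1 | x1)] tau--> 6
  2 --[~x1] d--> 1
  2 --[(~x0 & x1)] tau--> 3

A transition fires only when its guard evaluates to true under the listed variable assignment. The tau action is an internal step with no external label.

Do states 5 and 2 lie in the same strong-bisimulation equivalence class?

Bisimulation quotient by refinement:
  π0 = {{0,1,2,3,4,5,6}}
  π1 = {{0},{1},{2,5},{3},{4},{6}}
Fixed point at round 2; 6 class(es).
5∈{2,5}, 2∈{2,5}

Answer: BISIMILAR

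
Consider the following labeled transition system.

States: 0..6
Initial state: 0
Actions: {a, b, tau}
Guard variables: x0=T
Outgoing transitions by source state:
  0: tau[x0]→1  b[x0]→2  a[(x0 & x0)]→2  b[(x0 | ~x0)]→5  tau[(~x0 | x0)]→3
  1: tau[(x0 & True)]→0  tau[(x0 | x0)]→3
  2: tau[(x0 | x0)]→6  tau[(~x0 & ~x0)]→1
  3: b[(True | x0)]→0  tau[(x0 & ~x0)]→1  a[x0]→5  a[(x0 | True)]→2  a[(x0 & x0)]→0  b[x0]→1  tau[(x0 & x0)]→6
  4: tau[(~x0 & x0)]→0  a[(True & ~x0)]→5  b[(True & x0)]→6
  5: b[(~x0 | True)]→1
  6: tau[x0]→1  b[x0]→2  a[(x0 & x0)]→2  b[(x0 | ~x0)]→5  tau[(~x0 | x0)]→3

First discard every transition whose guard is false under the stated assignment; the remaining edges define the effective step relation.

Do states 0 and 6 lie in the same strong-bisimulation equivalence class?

Compute ~ classes (split until stable):
  P[0] = {{0,1,2,3,4,5,6}}
  P[1] = {{0,3,6},{1,2},{4,5}}
  P[2] = {{0,6},{1,2},{3},{4},{5}}
  P[3] = {{0,6},{1},{2},{3},{4},{5}}
6 equivalence class(es) (converged in 4)
class of 0: {0,6}; class of 6: {0,6}

Answer: BISIMILAR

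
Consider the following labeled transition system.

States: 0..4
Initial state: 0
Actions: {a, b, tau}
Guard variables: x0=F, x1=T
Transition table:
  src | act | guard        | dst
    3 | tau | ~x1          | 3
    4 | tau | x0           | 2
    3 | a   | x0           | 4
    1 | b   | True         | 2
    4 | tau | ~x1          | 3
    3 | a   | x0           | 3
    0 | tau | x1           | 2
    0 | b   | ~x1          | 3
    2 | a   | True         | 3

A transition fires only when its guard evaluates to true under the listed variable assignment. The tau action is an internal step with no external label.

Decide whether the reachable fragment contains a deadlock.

Answer: DEADLOCK at state 3

Analysis:
Reach set: {0,2,3}
  0: tau→2  [1 out]
  2: a→3  [1 out]
  3: ∅  [STUCK]
trace reaching 3: tau·a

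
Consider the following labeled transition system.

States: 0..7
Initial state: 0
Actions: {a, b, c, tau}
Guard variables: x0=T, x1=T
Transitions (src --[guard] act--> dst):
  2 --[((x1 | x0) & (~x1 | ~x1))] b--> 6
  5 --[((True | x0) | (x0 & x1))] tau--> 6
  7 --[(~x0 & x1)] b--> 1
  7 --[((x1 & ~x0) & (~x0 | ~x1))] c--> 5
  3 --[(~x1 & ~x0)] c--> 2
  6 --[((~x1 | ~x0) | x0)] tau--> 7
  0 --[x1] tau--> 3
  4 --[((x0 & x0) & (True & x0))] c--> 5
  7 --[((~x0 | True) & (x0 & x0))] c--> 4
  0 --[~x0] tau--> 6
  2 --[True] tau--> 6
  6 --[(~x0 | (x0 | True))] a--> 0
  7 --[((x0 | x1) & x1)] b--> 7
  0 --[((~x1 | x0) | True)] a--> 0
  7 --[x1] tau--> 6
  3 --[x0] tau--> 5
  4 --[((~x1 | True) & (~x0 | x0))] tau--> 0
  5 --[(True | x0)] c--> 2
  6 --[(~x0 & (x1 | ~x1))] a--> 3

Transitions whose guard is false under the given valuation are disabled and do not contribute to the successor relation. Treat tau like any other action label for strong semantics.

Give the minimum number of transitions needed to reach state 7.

Answer: 4

Working:
Breadth-first toward 7:
  depth 0: {0}
  depth 1: {3}
  depth 2: {5}
  depth 3: {2,6}
  depth 4: {7}
first hit 7 at d=4 via tau·tau·tau·tau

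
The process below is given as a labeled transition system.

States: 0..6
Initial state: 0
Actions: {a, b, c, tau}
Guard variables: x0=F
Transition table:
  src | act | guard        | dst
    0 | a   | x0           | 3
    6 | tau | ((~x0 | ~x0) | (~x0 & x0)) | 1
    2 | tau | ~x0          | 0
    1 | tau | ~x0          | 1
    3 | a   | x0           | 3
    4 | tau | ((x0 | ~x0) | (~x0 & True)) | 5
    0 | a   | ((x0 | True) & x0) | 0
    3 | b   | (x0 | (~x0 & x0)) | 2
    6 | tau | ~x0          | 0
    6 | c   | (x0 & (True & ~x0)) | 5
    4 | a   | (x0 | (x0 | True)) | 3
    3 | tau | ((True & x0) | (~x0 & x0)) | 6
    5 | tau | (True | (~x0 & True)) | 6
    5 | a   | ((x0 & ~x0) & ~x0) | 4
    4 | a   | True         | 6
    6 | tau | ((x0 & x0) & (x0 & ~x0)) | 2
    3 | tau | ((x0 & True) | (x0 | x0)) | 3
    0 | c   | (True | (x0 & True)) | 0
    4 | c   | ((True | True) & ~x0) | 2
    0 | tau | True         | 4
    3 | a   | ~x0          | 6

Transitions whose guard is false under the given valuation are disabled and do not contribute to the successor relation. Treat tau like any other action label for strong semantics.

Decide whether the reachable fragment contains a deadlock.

Answer: DEADLOCK-FREE

Trace:
Reach set: {0,1,2,3,4,5,6}
  0: c→0  tau→4  [deg 2]
  1: tau→1  [deg 1]
  2: tau→0  [deg 1]
  3: a→6  [deg 1]
  4: a→3  a→6  c→2  tau→5  [deg 4]
  5: tau→6  [deg 1]
  6: tau→0  tau→1  [deg 2]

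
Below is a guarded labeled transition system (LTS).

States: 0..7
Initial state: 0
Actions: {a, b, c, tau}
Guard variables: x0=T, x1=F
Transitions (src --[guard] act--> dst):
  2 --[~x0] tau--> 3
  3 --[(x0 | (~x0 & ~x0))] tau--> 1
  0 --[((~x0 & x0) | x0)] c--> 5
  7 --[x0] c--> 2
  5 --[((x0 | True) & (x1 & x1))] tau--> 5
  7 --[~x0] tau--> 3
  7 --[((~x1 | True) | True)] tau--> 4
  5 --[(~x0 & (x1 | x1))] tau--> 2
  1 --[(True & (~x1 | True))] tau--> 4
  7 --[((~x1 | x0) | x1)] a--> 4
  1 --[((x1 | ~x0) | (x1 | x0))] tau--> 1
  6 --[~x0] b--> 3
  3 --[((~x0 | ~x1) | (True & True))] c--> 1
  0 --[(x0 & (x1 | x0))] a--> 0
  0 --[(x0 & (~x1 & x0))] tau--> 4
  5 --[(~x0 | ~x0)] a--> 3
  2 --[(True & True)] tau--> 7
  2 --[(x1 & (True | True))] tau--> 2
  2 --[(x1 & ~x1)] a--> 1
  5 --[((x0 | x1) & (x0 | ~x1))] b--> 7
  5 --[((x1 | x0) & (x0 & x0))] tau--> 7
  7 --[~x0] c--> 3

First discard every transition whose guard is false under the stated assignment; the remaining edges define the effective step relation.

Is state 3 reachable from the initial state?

13 transition(s) survive guard evaluation.
L0 = {0}
L1 = {4,5}  total {0,4,5}
L2 = {7}  total {0,4,5,7}
L3 = {2}  total {0,2,4,5,7}
Reachable = {0,2,4,5,7}

Answer: UNREACHABLE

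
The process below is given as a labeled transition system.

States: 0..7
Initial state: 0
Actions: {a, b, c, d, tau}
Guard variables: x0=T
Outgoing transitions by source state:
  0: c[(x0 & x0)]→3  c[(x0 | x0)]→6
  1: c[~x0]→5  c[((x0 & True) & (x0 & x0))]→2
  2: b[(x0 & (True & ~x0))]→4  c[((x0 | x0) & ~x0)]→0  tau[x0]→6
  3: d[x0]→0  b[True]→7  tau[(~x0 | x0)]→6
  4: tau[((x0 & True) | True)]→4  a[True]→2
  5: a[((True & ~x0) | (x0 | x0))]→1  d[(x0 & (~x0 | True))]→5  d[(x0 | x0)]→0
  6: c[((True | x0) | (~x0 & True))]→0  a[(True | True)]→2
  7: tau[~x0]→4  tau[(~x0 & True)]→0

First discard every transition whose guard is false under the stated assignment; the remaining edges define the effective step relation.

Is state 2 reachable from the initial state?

After dropping false guards: 14 live edges.
Layer 0: {0}
Layer 1: {3,6}  total {0,3,6}
Layer 2: {2,7}  total {0,2,3,6,7}
Reachable = {0,2,3,6,7}
witness 2: c·a

Answer: REACHABLE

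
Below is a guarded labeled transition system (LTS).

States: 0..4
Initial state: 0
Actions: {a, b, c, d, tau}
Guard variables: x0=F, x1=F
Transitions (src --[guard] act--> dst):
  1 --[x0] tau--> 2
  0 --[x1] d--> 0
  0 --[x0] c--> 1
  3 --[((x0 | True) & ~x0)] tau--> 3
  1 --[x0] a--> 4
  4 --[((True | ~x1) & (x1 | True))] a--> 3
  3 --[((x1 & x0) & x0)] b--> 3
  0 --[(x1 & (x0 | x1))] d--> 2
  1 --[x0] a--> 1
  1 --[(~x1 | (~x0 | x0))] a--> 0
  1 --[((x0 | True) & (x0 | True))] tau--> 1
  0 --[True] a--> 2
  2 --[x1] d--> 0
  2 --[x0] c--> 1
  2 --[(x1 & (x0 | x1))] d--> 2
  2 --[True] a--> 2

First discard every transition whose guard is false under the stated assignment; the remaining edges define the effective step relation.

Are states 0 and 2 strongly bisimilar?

Compute ~ classes (split until stable):
  round 0: {{0,1,2,3,4}}
  round 1: {{0,2,4},{1},{3}}
  round 2: {{0,2},{1},{3},{4}}
stable after 3 split(s): 4 block(s)
0∈{0,2}, 2∈{0,2}

Answer: BISIMILAR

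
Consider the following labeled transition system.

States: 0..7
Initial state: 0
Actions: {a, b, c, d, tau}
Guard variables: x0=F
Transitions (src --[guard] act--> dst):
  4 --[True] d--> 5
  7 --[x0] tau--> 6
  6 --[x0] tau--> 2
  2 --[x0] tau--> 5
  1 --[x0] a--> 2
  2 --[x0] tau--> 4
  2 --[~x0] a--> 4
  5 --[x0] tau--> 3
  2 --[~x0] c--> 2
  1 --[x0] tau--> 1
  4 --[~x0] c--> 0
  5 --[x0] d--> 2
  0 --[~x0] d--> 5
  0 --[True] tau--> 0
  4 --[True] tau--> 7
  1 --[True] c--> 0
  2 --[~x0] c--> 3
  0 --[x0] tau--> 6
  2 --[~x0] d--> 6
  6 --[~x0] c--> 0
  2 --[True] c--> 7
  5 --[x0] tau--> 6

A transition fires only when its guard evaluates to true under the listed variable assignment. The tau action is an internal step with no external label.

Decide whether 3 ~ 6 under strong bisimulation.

Answer: NOT BISIMILAR

Analysis:
Refine partition for ~:
  round 0: {{0,1,2,3,4,5,6,7}}
  round 1: {{0},{1,6},{2},{3,5,7},{4}}
stable after 2 split(s): 5 block(s)
3∈{3,5,7}, 6∈{1,6}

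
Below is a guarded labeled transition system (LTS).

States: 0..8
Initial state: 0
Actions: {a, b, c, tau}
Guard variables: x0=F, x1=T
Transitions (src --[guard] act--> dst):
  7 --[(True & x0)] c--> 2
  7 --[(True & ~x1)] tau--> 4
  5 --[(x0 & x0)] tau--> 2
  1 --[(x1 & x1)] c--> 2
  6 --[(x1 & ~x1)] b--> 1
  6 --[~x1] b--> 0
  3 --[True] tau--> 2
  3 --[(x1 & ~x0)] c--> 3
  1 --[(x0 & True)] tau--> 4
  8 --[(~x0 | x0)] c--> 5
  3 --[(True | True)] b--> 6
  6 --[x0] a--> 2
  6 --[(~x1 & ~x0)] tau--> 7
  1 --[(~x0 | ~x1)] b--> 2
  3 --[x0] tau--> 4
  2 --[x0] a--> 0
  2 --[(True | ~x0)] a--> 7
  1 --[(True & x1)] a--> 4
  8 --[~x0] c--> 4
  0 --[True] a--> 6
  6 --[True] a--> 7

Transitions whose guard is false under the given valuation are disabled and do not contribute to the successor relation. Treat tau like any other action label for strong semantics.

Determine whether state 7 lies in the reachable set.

Answer: REACHABLE

Trace:
Guard filter leaves 11 enabled edge(s).
depth 0: {0}
depth 1: {6}  cumulative {0,6}
depth 2: {7}  cumulative {0,6,7}
R = {0,6,7}
trace reaching 7: a·a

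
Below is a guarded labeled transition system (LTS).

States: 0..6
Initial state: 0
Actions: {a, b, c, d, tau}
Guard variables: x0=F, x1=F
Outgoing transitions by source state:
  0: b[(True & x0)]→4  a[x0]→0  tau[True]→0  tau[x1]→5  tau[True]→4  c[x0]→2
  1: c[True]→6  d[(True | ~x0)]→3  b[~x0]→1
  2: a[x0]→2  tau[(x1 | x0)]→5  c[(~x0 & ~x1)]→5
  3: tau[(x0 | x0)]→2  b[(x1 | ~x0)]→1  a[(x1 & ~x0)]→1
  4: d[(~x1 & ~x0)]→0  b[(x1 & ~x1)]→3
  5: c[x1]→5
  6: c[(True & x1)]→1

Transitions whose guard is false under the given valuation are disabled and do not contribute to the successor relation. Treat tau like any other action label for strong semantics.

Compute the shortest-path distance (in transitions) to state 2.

Layered search for 2:
  depth 0: {0}
  depth 1: {4}
2 never appears.

Answer: UNREACHABLE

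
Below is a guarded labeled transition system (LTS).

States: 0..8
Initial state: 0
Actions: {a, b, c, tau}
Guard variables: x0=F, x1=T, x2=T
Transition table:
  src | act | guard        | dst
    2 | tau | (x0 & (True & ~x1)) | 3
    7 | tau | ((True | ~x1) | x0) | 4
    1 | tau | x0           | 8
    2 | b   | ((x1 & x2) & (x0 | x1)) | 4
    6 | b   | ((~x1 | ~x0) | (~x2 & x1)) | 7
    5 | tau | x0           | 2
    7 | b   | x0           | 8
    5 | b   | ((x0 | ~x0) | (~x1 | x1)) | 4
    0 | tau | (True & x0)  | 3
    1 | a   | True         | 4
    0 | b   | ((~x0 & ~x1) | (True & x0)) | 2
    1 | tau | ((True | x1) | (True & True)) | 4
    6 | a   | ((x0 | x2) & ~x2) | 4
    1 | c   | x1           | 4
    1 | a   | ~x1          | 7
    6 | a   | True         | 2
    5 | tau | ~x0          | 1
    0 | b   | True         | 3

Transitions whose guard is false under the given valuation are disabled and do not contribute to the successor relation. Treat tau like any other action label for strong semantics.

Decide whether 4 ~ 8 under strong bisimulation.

Answer: BISIMILAR

Trace:
Refine partition for ~:
  π0 = {{0,1,2,3,4,5,6,7,8}}
  π1 = {{0,2},{1},{3,4,8},{5},{6},{7}}
stable after 2 split(s): 6 block(s)
[4]={3,4,8}  [8]={3,4,8}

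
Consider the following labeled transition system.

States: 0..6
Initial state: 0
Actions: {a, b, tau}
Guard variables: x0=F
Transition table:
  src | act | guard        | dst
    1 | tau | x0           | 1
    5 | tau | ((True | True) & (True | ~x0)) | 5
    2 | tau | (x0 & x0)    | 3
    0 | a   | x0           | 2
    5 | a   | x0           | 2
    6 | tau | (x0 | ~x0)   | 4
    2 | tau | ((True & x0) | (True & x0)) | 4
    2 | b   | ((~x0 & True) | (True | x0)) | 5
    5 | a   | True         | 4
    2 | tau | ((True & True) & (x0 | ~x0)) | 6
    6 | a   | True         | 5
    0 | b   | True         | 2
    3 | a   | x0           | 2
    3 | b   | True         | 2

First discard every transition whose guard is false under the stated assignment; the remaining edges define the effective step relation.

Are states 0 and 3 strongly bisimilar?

Answer: BISIMILAR

Trace:
Compute ~ classes (split until stable):
  P[0] = {{0,1,2,3,4,5,6}}
  P[1] = {{0,3},{1,4},{2},{5,6}}
  P[2] = {{0,3},{1,4},{2},{5},{6}}
5 equivalence class(es) (converged in 3)
[0]={0,3}  [3]={0,3}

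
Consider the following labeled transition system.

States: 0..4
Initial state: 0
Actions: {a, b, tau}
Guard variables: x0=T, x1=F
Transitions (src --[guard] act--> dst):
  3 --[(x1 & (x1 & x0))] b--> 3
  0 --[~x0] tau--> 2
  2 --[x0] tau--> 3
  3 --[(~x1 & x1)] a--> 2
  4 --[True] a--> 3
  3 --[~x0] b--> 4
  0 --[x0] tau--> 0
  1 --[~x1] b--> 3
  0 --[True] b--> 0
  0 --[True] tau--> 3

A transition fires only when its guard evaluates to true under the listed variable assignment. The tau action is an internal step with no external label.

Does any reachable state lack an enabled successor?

Reachable = {0,3}
  0: b→0  tau→0  tau→3  [3 out]
  3: ∅  [no exit]
witness 3: tau

Answer: DEADLOCK at state 3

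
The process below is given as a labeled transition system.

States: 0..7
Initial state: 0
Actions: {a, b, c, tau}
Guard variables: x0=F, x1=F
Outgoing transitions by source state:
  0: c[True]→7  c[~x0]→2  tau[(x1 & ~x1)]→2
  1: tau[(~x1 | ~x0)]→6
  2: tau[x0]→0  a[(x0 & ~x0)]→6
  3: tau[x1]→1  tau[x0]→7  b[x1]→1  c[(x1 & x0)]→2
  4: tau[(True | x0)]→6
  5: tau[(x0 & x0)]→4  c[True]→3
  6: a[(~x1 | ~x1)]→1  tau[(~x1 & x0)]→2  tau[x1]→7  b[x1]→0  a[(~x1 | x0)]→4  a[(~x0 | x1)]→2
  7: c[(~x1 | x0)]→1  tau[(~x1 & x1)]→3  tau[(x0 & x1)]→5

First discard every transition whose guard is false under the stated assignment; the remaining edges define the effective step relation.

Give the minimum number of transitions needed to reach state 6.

Breadth-first toward 6:
  L0 = {0}
  L1 = {2,7}
  L2 = {1}
  L3 = {6}
6 enters at depth 3; path c·c·tau

Answer: 3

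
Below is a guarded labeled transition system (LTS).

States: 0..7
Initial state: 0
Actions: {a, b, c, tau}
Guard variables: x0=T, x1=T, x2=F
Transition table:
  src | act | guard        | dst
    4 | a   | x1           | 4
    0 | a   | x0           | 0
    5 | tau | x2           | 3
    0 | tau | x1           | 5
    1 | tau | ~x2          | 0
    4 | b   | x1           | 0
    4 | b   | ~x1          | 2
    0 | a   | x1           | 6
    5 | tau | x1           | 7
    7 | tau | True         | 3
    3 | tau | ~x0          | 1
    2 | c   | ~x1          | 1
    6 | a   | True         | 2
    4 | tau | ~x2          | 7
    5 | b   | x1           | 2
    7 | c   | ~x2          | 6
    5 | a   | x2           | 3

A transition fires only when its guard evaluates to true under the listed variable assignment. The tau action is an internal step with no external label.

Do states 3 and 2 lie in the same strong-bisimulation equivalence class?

Compute ~ classes (split until stable):
  P[0] = {{0,1,2,3,4,5,6,7}}
  P[1] = {{0},{1},{2,3},{4},{5},{6},{7}}
Fixed point at round 2; 7 class(es).
[3]={2,3}  [2]={2,3}

Answer: BISIMILAR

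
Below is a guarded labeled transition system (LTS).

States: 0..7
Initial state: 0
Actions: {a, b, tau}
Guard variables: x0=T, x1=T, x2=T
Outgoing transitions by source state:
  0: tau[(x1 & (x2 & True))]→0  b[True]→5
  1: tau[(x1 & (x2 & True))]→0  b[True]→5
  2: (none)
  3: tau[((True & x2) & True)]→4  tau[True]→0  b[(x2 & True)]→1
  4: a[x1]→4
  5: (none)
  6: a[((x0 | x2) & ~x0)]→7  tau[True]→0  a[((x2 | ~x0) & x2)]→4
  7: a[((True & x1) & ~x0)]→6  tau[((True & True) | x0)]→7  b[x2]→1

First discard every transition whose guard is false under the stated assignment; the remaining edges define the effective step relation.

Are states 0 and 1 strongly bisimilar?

Answer: BISIMILAR

Working:
Compute ~ classes (split until stable):
  π0 = {{0,1,2,3,4,5,6,7}}
  π1 = {{0,1,3,7},{2,5},{4},{6}}
  π2 = {{0,1},{2,5},{3},{4},{6},{7}}
Fixed point at round 3; 6 class(es).
0∈{0,1}, 1∈{0,1}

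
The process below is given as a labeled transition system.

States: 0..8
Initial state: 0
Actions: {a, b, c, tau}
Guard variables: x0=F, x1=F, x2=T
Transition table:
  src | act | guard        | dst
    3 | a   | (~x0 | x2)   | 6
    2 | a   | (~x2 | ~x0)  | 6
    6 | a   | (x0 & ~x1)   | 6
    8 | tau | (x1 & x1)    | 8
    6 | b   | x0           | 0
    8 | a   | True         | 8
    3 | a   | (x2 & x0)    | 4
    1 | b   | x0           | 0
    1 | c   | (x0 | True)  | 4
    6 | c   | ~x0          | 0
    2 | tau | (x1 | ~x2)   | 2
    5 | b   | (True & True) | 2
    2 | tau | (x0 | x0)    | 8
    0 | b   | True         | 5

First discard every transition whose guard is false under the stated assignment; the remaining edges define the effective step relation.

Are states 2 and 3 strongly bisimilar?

Refine partition for ~:
  π0 = {{0,1,2,3,4,5,6,7,8}}
  π1 = {{0,5},{1,6},{2,3,8},{4,7}}
  π2 = {{0},{1},{2,3},{4,7},{5},{6},{8}}
stable after 3 split(s): 7 block(s)
2∈{2,3}, 3∈{2,3}

Answer: BISIMILAR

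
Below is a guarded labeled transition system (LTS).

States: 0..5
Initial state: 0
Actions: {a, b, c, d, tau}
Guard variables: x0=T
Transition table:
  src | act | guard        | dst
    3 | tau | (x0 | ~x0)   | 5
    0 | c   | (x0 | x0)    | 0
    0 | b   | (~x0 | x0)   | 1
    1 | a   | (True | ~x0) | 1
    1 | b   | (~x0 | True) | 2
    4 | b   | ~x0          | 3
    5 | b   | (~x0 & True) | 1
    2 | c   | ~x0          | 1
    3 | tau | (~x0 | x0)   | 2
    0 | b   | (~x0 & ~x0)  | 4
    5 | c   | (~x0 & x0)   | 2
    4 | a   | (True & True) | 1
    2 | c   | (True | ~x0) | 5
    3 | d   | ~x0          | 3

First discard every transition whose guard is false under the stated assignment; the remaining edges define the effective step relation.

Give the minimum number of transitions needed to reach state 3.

BFS to 3:
  depth 0: {0}
  depth 1: {1}
  depth 2: {2}
  depth 3: {5}
3 never appears.

Answer: UNREACHABLE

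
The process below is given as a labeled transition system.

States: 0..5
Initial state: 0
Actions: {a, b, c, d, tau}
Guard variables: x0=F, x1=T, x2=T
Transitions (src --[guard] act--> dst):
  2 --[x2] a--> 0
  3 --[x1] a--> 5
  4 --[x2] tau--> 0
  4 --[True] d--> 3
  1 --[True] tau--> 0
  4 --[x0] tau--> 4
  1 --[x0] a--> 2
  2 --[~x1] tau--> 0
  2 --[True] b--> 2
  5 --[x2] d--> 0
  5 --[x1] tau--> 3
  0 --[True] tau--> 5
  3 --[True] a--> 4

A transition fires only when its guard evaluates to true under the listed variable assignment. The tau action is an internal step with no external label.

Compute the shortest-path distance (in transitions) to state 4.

Answer: 3

Analysis:
BFS to 4:
  depth 0: {0}
  depth 1: {5}
  depth 2: {3}
  depth 3: {4}
depth(4)=3, e.g. tau·tau·a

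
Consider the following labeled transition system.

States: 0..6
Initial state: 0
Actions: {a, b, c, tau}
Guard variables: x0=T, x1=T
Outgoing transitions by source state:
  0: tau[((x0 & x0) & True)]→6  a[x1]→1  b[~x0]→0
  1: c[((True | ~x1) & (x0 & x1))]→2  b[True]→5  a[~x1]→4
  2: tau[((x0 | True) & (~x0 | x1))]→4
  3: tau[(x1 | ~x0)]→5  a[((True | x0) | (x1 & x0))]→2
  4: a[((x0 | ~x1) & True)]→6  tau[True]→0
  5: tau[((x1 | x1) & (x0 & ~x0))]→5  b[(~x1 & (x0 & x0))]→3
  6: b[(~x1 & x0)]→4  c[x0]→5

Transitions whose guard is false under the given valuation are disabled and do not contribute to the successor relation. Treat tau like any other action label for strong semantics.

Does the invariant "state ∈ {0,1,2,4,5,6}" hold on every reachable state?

Safe = {0,1,2,4,5,6}
Reach set: {0,1,2,4,5,6}
  0: safe
  1: safe
  2: safe
  4: safe
  5: safe
  6: safe

Answer: INVARIANT HOLDS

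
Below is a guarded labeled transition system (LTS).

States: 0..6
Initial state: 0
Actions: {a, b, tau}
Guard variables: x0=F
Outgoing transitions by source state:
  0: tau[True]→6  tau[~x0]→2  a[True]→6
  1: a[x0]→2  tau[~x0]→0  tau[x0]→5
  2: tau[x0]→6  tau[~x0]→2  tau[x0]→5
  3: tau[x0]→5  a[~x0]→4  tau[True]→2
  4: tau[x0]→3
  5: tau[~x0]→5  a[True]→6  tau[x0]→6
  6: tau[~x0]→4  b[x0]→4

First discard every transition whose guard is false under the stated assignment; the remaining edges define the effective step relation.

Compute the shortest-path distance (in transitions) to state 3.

Layered search for 3:
  L0 = {0}
  L1 = {2,6}
  L2 = {4}
3 never appears.

Answer: UNREACHABLE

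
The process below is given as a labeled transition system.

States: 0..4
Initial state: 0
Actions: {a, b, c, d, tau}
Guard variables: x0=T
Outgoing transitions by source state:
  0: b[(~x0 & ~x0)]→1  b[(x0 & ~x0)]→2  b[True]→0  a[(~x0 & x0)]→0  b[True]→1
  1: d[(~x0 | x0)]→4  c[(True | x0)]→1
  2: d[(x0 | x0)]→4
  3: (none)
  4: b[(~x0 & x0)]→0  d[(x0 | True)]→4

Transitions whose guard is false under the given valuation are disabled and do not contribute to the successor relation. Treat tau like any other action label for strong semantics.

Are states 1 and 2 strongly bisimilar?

Compute ~ classes (split until stable):
  round 0: {{0,1,2,3,4}}
  round 1: {{0},{1},{2,4},{3}}
Fixed point at round 2; 4 class(es).
[1]={1}  [2]={2,4}

Answer: NOT BISIMILAR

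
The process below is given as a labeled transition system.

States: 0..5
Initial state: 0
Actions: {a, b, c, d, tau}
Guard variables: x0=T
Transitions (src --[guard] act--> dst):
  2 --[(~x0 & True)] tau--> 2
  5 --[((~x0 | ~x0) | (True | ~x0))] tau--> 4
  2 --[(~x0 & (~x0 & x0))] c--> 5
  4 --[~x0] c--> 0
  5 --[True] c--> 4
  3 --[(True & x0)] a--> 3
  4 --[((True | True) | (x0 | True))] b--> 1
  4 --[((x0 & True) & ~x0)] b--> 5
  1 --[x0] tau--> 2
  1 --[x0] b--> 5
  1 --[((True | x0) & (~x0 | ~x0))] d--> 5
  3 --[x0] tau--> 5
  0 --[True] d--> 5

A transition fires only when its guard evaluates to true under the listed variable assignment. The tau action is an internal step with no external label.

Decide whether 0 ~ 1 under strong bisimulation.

Compute ~ classes (split until stable):
  round 0: {{0,1,2,3,4,5}}
  round 1: {{0},{1},{2},{3},{4},{5}}
6 equivalence class(es) (converged in 2)
class of 0: {0}; class of 1: {1}

Answer: NOT BISIMILAR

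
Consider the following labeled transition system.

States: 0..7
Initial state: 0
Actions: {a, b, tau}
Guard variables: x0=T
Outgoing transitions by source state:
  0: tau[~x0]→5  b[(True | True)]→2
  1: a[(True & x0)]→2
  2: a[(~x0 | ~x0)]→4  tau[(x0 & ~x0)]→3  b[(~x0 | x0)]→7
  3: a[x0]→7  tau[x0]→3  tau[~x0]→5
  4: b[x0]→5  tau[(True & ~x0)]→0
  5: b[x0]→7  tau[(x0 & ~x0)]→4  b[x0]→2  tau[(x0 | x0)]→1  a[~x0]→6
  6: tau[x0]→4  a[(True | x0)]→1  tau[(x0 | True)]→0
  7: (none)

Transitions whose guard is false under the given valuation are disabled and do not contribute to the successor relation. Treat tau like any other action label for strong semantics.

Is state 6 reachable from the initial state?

Guard filter leaves 12 enabled edge(s).
depth 0: {0}
depth 1: {2}  now seen {0,2}
depth 2: {7}  now seen {0,2,7}
Reachable = {0,2,7}

Answer: UNREACHABLE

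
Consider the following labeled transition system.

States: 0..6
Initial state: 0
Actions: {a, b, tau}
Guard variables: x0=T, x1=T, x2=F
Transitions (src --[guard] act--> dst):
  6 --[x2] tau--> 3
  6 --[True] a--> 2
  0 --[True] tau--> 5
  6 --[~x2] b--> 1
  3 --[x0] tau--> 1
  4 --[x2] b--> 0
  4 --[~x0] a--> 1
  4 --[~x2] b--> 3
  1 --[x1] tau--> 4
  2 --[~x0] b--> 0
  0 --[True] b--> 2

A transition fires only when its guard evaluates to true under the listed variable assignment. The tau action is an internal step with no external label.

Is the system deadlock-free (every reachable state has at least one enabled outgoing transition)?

Answer: DEADLOCK at state 2

Trace:
R = {0,2,5}
  0: b→2  tau→5  [2 exit(s)]
  2: ∅  [deadlock]
  5: ∅  [deadlock]
trace reaching 2: b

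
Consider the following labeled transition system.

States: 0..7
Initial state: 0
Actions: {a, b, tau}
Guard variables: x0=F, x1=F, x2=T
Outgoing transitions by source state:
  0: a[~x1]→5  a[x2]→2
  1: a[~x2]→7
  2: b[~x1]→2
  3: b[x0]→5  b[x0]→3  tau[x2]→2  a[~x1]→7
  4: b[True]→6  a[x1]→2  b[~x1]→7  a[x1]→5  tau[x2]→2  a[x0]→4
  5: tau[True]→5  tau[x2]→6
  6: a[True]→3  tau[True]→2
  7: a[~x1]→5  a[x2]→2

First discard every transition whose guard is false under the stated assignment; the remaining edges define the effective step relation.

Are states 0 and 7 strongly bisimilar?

Refine partition for ~:
  π0 = {{0,1,2,3,4,5,6,7}}
  π1 = {{0,7},{1},{2},{3,6},{4},{5}}
  π2 = {{0,7},{1},{2},{3},{4},{5},{6}}
7 equivalence class(es) (converged in 3)
[0]={0,7}  [7]={0,7}

Answer: BISIMILAR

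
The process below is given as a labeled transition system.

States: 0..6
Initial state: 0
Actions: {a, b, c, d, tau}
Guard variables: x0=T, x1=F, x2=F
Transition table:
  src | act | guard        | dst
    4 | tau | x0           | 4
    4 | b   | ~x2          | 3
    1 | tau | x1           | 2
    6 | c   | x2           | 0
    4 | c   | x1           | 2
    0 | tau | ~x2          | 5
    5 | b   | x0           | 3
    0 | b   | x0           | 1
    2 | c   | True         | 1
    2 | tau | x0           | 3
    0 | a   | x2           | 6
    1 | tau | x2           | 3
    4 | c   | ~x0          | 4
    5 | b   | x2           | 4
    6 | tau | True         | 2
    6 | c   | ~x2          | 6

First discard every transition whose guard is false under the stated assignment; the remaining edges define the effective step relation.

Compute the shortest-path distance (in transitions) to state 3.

Layered search for 3:
  L0 = {0}
  L1 = {1,5}
  L2 = {3}
depth(3)=2, e.g. tau·b

Answer: 2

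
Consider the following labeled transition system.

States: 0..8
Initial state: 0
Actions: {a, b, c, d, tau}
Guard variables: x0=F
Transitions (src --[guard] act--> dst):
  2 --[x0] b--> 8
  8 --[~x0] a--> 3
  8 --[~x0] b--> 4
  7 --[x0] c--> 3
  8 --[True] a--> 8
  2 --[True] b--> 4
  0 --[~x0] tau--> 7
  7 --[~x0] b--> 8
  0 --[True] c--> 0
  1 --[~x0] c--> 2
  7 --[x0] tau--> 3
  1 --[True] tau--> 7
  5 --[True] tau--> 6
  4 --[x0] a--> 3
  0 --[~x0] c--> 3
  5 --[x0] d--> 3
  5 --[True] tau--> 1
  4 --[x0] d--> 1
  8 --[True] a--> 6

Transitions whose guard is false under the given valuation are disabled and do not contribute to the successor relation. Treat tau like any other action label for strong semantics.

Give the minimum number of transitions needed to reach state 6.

Answer: 3

Working:
BFS to 6:
  Layer 0: {0}
  Layer 1: {3,7}
  Layer 2: {8}
  Layer 3: {4,6}
6 enters at depth 3; path tau·b·a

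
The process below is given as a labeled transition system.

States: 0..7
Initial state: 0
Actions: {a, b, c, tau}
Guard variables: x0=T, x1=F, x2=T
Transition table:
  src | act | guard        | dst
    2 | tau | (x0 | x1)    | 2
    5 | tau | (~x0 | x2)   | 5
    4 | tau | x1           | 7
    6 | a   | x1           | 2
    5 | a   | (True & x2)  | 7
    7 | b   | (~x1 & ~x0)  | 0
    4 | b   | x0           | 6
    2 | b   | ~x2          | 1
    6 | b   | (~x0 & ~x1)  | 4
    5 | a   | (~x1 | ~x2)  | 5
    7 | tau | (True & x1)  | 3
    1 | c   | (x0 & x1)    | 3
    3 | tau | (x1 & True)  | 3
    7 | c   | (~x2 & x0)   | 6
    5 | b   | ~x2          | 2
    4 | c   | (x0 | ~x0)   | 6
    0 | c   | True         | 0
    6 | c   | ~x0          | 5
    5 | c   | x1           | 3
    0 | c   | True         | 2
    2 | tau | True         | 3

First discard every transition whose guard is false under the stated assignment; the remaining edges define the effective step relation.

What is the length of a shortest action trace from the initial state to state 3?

Answer: 2

Trace:
Layered search for 3:
  L0 = {0}
  L1 = {2}
  L2 = {3}
3 enters at depth 2; path c·tau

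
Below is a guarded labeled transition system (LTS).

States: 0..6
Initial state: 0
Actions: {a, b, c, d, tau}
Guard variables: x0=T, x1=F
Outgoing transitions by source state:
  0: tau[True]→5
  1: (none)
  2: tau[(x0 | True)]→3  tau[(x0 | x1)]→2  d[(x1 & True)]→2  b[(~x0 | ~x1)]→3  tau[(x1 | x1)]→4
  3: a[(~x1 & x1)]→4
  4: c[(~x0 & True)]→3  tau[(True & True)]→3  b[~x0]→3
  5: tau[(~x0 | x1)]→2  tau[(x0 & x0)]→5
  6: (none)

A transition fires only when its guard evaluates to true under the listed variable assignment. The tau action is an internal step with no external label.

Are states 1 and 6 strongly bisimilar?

Answer: BISIMILAR

Trace:
Bisimulation quotient by refinement:
  P[0] = {{0,1,2,3,4,5,6}}
  P[1] = {{0,4,5},{1,3,6},{2}}
  P[2] = {{0,5},{1,3,6},{2},{4}}
4 equivalence class(es) (converged in 3)
class of 1: {1,3,6}; class of 6: {1,3,6}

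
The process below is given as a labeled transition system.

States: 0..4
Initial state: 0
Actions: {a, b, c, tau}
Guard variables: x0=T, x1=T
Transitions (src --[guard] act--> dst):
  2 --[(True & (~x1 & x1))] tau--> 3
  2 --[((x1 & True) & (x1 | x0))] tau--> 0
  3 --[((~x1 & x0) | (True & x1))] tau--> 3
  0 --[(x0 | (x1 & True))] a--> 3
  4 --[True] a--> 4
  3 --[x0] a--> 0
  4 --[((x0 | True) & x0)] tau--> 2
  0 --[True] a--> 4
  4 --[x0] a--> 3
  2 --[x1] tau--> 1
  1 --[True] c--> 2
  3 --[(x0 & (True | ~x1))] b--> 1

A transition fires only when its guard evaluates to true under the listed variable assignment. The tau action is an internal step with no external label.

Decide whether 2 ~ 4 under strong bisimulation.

Refine partition for ~:
  round 0: {{0,1,2,3,4}}
  round 1: {{0},{1},{2},{3},{4}}
5 equivalence class(es) (converged in 2)
2∈{2}, 4∈{4}

Answer: NOT BISIMILAR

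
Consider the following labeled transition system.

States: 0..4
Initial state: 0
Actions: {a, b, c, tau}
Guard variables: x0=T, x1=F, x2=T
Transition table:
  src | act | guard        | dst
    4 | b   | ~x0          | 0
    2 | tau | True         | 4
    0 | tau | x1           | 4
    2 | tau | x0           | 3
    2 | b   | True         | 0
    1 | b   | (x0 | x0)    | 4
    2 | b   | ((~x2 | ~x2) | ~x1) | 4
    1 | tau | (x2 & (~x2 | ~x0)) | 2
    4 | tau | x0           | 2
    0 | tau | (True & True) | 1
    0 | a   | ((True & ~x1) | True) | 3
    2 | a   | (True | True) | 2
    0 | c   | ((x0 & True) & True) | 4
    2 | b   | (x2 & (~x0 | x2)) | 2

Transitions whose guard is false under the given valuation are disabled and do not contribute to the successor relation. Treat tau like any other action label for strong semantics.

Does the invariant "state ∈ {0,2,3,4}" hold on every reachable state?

Safe = {0,2,3,4}
R = {0,1,2,3,4}
  0: safe
  1: ✗ unsafe
  2: safe
  3: safe
  4: safe
witness against invariant: tau → 1

Answer: INVARIANT VIOLATED at state 1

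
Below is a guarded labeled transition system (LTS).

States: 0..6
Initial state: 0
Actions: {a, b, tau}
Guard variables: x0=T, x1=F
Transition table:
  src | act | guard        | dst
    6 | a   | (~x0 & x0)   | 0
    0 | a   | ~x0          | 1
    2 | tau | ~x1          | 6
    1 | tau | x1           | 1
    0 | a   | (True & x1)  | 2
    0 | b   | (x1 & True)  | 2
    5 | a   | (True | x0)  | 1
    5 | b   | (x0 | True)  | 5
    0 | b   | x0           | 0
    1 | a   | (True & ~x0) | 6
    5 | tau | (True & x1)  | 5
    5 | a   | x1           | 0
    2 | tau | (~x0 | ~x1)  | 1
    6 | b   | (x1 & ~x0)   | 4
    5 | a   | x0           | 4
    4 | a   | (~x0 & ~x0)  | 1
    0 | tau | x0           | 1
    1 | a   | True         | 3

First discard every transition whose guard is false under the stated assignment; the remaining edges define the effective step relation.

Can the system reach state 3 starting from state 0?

Answer: REACHABLE

Analysis:
After dropping false guards: 8 live edges.
depth 0: {0}
depth 1: {1}  now seen {0,1}
depth 2: {3}  now seen {0,1,3}
Reachable = {0,1,3}
Path to 3: tau·a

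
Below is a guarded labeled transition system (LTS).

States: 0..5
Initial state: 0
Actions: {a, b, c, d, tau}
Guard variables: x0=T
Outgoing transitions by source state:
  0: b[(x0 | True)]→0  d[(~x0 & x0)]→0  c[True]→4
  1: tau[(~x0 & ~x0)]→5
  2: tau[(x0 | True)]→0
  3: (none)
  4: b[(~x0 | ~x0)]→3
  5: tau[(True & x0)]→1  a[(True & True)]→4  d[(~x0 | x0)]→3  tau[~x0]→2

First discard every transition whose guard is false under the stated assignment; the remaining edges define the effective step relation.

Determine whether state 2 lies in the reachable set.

Answer: UNREACHABLE

Trace:
6 transition(s) survive guard evaluation.
Layer 0: {0}
Layer 1: {4}  now seen {0,4}
Reachable = {0,4}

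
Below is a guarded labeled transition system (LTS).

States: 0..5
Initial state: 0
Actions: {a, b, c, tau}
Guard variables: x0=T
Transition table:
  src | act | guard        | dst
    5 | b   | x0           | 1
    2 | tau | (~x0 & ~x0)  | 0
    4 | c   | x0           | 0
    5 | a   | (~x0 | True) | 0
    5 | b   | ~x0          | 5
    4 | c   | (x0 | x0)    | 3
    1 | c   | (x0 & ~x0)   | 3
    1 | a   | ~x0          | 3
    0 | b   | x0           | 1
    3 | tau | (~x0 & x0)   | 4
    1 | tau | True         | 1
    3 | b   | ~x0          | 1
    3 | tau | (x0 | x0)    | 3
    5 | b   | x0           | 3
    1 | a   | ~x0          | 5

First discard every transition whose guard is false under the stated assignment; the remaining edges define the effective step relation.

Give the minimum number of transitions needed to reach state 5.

Layered search for 5:
  depth 0: {0}
  depth 1: {1}
5 never appears.

Answer: UNREACHABLE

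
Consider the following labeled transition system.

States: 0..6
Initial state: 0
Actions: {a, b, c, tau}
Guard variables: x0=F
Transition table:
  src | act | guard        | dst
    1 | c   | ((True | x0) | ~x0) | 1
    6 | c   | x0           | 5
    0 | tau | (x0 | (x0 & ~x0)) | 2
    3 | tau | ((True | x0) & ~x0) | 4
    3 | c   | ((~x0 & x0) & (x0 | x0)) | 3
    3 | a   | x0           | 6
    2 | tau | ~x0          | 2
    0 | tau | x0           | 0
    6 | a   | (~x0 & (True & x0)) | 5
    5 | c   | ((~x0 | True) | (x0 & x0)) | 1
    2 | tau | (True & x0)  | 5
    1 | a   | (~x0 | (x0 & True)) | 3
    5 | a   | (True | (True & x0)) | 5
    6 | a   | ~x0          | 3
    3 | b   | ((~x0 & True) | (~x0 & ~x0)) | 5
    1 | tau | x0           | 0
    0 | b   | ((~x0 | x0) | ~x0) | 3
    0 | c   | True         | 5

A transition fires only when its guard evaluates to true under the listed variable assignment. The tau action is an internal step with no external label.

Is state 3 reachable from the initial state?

Guard filter leaves 10 enabled edge(s).
L0 = {0}
L1 = {3,5}  cumulative {0,3,5}
L2 = {1,4}  cumulative {0,1,3,4,5}
R = {0,1,3,4,5}
Path to 3: b

Answer: REACHABLE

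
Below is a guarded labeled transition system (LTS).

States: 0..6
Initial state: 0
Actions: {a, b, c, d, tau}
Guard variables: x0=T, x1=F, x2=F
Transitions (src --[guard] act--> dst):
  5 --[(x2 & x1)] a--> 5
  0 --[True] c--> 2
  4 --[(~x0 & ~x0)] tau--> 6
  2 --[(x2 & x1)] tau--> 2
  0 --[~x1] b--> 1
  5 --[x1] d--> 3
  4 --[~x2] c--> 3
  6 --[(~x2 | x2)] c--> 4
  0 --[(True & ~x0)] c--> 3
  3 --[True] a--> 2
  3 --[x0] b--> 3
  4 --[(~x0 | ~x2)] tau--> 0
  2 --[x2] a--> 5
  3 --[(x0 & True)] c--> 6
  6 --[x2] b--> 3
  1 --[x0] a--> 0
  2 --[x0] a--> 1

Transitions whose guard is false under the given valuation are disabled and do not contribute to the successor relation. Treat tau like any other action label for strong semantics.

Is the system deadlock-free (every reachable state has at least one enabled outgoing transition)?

R = {0,1,2}
  0: b→1  c→2  [2 exit(s)]
  1: a→0  [1 exit(s)]
  2: a→1  [1 exit(s)]

Answer: DEADLOCK-FREE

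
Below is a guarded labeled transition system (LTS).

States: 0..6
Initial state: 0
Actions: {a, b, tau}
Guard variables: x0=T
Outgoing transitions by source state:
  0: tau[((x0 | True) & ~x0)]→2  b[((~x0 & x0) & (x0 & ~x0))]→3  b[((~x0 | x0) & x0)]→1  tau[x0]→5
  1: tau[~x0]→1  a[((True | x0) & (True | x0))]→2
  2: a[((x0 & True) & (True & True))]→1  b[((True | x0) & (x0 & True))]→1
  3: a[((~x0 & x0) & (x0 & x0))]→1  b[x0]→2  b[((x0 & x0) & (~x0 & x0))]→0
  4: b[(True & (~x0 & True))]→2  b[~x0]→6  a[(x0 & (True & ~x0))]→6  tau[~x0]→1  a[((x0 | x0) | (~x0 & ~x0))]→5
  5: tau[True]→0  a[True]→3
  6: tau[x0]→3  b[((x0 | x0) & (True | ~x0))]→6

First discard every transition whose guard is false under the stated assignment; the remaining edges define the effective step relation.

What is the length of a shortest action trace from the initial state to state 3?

Breadth-first toward 3:
  Layer 0: {0}
  Layer 1: {1,5}
  Layer 2: {2,3}
first hit 3 at d=2 via tau·a

Answer: 2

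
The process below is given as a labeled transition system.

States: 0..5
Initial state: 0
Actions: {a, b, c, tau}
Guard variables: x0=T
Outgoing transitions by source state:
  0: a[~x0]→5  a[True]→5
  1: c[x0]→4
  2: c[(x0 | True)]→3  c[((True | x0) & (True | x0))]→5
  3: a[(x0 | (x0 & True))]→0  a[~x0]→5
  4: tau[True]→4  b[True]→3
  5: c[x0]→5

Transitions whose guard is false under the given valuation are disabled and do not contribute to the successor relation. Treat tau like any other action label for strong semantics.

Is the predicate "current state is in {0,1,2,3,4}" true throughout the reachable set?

Inv-set: {0,1,2,3,4}
Reachable = {0,5}
  0: safe
  5: VIOLATES
counterexample path to 5: a

Answer: INVARIANT VIOLATED at state 5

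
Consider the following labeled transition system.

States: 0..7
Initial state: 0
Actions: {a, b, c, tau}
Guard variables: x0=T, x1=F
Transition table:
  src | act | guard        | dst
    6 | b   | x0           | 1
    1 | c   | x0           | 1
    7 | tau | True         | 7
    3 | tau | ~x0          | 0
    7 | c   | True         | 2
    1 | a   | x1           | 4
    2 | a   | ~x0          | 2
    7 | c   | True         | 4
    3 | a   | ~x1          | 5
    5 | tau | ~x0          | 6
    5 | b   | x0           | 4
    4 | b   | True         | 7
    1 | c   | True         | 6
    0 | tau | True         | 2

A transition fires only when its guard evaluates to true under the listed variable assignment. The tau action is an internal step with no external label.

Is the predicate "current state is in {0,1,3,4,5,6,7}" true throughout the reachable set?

Answer: INVARIANT VIOLATED at state 2

Analysis:
Safe = {0,1,3,4,5,6,7}
Reachable = {0,2}
  0: ok
  2: outside
witness against invariant: tau → 2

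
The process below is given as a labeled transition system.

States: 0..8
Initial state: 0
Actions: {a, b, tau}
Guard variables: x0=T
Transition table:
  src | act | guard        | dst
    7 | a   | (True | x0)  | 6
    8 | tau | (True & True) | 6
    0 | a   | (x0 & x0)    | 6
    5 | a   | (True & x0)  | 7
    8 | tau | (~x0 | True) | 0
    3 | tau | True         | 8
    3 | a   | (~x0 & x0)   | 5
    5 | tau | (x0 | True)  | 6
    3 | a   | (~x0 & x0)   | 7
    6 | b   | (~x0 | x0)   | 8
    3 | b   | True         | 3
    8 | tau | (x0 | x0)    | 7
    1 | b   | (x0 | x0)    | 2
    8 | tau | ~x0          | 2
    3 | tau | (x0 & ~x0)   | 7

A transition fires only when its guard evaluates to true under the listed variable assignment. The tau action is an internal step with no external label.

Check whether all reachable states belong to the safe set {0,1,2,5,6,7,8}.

Allowed set {0,1,2,5,6,7,8}
Reach set: {0,6,7,8}
  0: ✓
  6: ✓
  7: ✓
  8: ✓

Answer: INVARIANT HOLDS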